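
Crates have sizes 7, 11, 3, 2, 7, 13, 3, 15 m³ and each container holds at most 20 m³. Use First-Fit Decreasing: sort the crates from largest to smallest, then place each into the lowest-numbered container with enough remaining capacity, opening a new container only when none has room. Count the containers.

Sorted descending: 15, 13, 11, 7, 7, 3, 3, 2.
15 m³ → container 1 (remaining 5 m³)
13 m³ → container 2 (remaining 7 m³)
11 m³ → container 3 (remaining 9 m³)
7 m³ → container 2 (remaining 0 m³)
7 m³ → container 3 (remaining 2 m³)
3 m³ → container 1 (remaining 2 m³)
3 m³ → container 4 (remaining 17 m³)
2 m³ → container 1 (remaining 0 m³)
Final containers: [15,3,2] [13,7] [11,7] [3].

4 containers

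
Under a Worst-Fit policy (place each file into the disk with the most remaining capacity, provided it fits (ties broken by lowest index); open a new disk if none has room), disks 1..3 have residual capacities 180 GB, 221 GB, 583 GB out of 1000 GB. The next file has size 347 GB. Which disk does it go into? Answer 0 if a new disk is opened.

Disks with room: disk 3 (583 GB).
Most room is disk 3 with 583 GB free.

3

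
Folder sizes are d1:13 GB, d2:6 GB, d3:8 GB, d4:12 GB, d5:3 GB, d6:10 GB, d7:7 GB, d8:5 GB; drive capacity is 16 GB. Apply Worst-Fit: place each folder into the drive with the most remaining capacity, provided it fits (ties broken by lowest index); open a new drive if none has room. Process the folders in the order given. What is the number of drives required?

drive 1: place d1 (13 GB), 3 GB left
drive 2: place d2 (6 GB), 10 GB left
drive 2: place d3 (8 GB), 2 GB left
drive 3: place d4 (12 GB), 4 GB left
drive 3: place d5 (3 GB), 1 GB left
drive 4: place d6 (10 GB), 6 GB left
drive 5: place d7 (7 GB), 9 GB left
drive 5: place d8 (5 GB), 4 GB left
Final drives: [13] [6,8] [12,3] [10] [7,5].

5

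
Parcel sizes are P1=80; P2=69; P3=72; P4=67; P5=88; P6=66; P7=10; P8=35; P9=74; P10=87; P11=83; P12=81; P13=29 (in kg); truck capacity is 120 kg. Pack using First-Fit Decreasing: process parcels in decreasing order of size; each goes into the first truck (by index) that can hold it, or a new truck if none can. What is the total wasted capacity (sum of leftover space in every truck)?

359

Sorted descending: 88, 87, 83, 81, 80, 74, 72, 69, 67, 66, 35, 29, 10.
88 kg → truck 1 (remaining 32 kg)
87 kg → truck 2 (remaining 33 kg)
83 kg → truck 3 (remaining 37 kg)
81 kg → truck 4 (remaining 39 kg)
80 kg → truck 5 (remaining 40 kg)
74 kg → truck 6 (remaining 46 kg)
72 kg → truck 7 (remaining 48 kg)
69 kg → truck 8 (remaining 51 kg)
67 kg → truck 9 (remaining 53 kg)
66 kg → truck 10 (remaining 54 kg)
35 kg → truck 3 (remaining 2 kg)
29 kg → truck 1 (remaining 3 kg)
10 kg → truck 2 (remaining 23 kg)
10 trucks × 120 kg = 1200 kg; used 841 kg; unused 359 kg.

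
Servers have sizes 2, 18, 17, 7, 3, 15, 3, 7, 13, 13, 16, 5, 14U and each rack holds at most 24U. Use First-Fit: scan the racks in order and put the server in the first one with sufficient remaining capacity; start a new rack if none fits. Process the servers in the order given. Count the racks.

7 racks

Put 2U in rack 1; 22U remain.
Put 18U in rack 1; 4U remain.
Put 17U in rack 2; 7U remain.
Put 7U in rack 2; 0U remain.
Put 3U in rack 1; 1U remain.
Put 15U in rack 3; 9U remain.
Put 3U in rack 3; 6U remain.
Put 7U in rack 4; 17U remain.
Put 13U in rack 4; 4U remain.
Put 13U in rack 5; 11U remain.
Put 16U in rack 6; 8U remain.
Put 5U in rack 3; 1U remain.
Put 14U in rack 7; 10U remain.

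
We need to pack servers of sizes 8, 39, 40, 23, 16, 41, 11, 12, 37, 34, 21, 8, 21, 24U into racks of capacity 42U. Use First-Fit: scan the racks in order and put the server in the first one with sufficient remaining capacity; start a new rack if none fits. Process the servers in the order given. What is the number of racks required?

9

8U → rack 1 (remaining 34U)
39U → rack 2 (remaining 3U)
40U → rack 3 (remaining 2U)
23U → rack 1 (remaining 11U)
16U → rack 4 (remaining 26U)
41U → rack 5 (remaining 1U)
11U → rack 1 (remaining 0U)
12U → rack 4 (remaining 14U)
37U → rack 6 (remaining 5U)
34U → rack 7 (remaining 8U)
21U → rack 8 (remaining 21U)
8U → rack 4 (remaining 6U)
21U → rack 8 (remaining 0U)
24U → rack 9 (remaining 18U)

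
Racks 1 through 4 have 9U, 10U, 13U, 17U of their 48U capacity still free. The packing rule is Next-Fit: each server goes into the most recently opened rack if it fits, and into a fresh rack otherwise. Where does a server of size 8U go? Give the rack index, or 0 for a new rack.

4

Next-Fit only looks at rack 4, which has 17U free.
8U fits there.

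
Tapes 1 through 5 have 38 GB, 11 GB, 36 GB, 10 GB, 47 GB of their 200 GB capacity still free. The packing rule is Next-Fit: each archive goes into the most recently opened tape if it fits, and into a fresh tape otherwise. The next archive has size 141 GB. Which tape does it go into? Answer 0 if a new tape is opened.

0

Next-Fit only looks at tape 5, which has 47 GB free.
141 GB does not fit, so a new tape is opened.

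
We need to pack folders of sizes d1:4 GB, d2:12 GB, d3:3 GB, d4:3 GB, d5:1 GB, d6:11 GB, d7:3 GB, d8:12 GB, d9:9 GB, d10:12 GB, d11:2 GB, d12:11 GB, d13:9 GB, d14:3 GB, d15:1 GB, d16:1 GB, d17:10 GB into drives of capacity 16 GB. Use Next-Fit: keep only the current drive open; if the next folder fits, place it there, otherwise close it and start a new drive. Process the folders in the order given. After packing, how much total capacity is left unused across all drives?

37

Put d1 (4 GB) in drive 1; 12 GB remain.
Put d2 (12 GB) in drive 1; 0 GB remain.
Put d3 (3 GB) in drive 2; 13 GB remain.
Put d4 (3 GB) in drive 2; 10 GB remain.
Put d5 (1 GB) in drive 2; 9 GB remain.
Put d6 (11 GB) in drive 3; 5 GB remain.
Put d7 (3 GB) in drive 3; 2 GB remain.
Put d8 (12 GB) in drive 4; 4 GB remain.
Put d9 (9 GB) in drive 5; 7 GB remain.
Put d10 (12 GB) in drive 6; 4 GB remain.
Put d11 (2 GB) in drive 6; 2 GB remain.
Put d12 (11 GB) in drive 7; 5 GB remain.
Put d13 (9 GB) in drive 8; 7 GB remain.
Put d14 (3 GB) in drive 8; 4 GB remain.
Put d15 (1 GB) in drive 8; 3 GB remain.
Put d16 (1 GB) in drive 8; 2 GB remain.
Put d17 (10 GB) in drive 9; 6 GB remain.
9 drives × 16 GB = 144 GB; used 107 GB; unused 37 GB.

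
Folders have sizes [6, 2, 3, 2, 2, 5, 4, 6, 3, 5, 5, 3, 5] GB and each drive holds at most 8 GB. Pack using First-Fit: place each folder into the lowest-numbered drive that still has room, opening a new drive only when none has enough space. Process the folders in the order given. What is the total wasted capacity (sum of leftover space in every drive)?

Put 6 GB in drive 1; 2 GB remain.
Put 2 GB in drive 1; 0 GB remain.
Put 3 GB in drive 2; 5 GB remain.
Put 2 GB in drive 2; 3 GB remain.
Put 2 GB in drive 2; 1 GB remain.
Put 5 GB in drive 3; 3 GB remain.
Put 4 GB in drive 4; 4 GB remain.
Put 6 GB in drive 5; 2 GB remain.
Put 3 GB in drive 3; 0 GB remain.
Put 5 GB in drive 6; 3 GB remain.
Put 5 GB in drive 7; 3 GB remain.
Put 3 GB in drive 4; 1 GB remain.
Put 5 GB in drive 8; 3 GB remain.
8 drives × 8 GB = 64 GB; used 51 GB; unused 13 GB.

13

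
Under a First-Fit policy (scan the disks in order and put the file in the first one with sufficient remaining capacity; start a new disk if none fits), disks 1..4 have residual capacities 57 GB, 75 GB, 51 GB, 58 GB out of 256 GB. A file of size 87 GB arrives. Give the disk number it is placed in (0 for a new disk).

No disk has ≥ 87 GB free, so a new disk is opened.

0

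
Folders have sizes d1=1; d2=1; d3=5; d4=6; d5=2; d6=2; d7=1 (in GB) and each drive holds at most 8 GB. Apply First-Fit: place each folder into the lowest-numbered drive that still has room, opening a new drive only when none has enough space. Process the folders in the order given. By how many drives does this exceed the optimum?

0

First-Fit: [1,1,5,1] [6,2] [2] → 3 drives.
Total size 18 GB; any packing needs at least ⌈18/8⌉ = 3 drives.
So 3 is already optimal.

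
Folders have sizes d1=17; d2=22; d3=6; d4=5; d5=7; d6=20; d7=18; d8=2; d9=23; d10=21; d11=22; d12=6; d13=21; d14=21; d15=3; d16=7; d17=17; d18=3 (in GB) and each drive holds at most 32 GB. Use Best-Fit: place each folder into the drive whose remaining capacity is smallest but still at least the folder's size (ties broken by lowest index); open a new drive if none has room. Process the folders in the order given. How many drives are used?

10

d1 (17 GB) → drive 1 (remaining 15 GB)
d2 (22 GB) → drive 2 (remaining 10 GB)
d3 (6 GB) → drive 2 (remaining 4 GB)
d4 (5 GB) → drive 1 (remaining 10 GB)
d5 (7 GB) → drive 1 (remaining 3 GB)
d6 (20 GB) → drive 3 (remaining 12 GB)
d7 (18 GB) → drive 4 (remaining 14 GB)
d8 (2 GB) → drive 1 (remaining 1 GB)
d9 (23 GB) → drive 5 (remaining 9 GB)
d10 (21 GB) → drive 6 (remaining 11 GB)
d11 (22 GB) → drive 7 (remaining 10 GB)
d12 (6 GB) → drive 5 (remaining 3 GB)
d13 (21 GB) → drive 8 (remaining 11 GB)
d14 (21 GB) → drive 9 (remaining 11 GB)
d15 (3 GB) → drive 5 (remaining 0 GB)
d16 (7 GB) → drive 7 (remaining 3 GB)
d17 (17 GB) → drive 10 (remaining 15 GB)
d18 (3 GB) → drive 7 (remaining 0 GB)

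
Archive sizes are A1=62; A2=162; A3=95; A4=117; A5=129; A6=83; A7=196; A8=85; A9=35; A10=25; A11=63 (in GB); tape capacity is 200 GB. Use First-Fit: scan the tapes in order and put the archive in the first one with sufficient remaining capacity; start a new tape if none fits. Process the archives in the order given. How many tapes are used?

tape 1: place A1 (62 GB), 138 GB left
tape 2: place A2 (162 GB), 38 GB left
tape 1: place A3 (95 GB), 43 GB left
tape 3: place A4 (117 GB), 83 GB left
tape 4: place A5 (129 GB), 71 GB left
tape 3: place A6 (83 GB), 0 GB left
tape 5: place A7 (196 GB), 4 GB left
tape 6: place A8 (85 GB), 115 GB left
tape 1: place A9 (35 GB), 8 GB left
tape 2: place A10 (25 GB), 13 GB left
tape 4: place A11 (63 GB), 8 GB left

6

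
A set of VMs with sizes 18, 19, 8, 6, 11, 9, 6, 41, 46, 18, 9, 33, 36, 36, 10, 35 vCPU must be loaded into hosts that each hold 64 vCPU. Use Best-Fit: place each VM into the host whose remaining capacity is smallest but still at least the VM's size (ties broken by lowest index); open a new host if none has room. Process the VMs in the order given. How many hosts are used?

7 hosts

Put 18 vCPU in host 1; 46 vCPU remain.
Put 19 vCPU in host 1; 27 vCPU remain.
Put 8 vCPU in host 1; 19 vCPU remain.
Put 6 vCPU in host 1; 13 vCPU remain.
Put 11 vCPU in host 1; 2 vCPU remain.
Put 9 vCPU in host 2; 55 vCPU remain.
Put 6 vCPU in host 2; 49 vCPU remain.
Put 41 vCPU in host 2; 8 vCPU remain.
Put 46 vCPU in host 3; 18 vCPU remain.
Put 18 vCPU in host 3; 0 vCPU remain.
Put 9 vCPU in host 4; 55 vCPU remain.
Put 33 vCPU in host 4; 22 vCPU remain.
Put 36 vCPU in host 5; 28 vCPU remain.
Put 36 vCPU in host 6; 28 vCPU remain.
Put 10 vCPU in host 4; 12 vCPU remain.
Put 35 vCPU in host 7; 29 vCPU remain.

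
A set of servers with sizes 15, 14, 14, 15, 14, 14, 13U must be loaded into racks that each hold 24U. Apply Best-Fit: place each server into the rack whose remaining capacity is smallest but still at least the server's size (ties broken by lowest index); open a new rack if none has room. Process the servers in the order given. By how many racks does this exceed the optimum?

0

Best-Fit: [15] [14] [14] [15] [14] [14] [13] → 7 racks.
7 servers exceed 12U (half the capacity), and no two of those can share a rack, so at least 7 racks are needed.
So 7 is already optimal.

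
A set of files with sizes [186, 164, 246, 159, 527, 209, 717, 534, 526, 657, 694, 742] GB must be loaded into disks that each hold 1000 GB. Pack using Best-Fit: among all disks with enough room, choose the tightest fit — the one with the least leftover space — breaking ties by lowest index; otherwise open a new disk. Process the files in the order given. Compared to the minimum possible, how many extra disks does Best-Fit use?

Best-Fit: [186,164,246,159,209] [527] [717] [534] [526] [657] [694] [742] → 8 disks.
7 files exceed 500 GB (half the capacity), and no two of those can share a disk, so at least 7 disks are needed.
An optimal packing achieves that bound: [742,246] [717,209] [694,186] [657,164,159] [534] [527] [526] → 7 disks.
Excess: 8 − 7 = 1.

1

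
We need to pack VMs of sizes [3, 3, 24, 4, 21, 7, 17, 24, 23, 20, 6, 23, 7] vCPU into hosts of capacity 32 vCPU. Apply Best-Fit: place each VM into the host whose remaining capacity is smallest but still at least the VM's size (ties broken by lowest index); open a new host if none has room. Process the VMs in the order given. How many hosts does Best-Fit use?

Put 3 vCPU in host 1; 29 vCPU remain.
Put 3 vCPU in host 1; 26 vCPU remain.
Put 24 vCPU in host 1; 2 vCPU remain.
Put 4 vCPU in host 2; 28 vCPU remain.
Put 21 vCPU in host 2; 7 vCPU remain.
Put 7 vCPU in host 2; 0 vCPU remain.
Put 17 vCPU in host 3; 15 vCPU remain.
Put 24 vCPU in host 4; 8 vCPU remain.
Put 23 vCPU in host 5; 9 vCPU remain.
Put 20 vCPU in host 6; 12 vCPU remain.
Put 6 vCPU in host 4; 2 vCPU remain.
Put 23 vCPU in host 7; 9 vCPU remain.
Put 7 vCPU in host 5; 2 vCPU remain.

7 hosts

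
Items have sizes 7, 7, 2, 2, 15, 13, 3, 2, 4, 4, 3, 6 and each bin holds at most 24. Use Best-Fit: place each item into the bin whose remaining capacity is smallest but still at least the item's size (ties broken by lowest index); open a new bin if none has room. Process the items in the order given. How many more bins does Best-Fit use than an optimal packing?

Best-Fit: [7,7,2,2,3,2] [15,4,4] [13,3,6] → 3 bins.
Total size 68; any packing needs at least ⌈68/24⌉ = 3 bins.
So 3 is already optimal.

0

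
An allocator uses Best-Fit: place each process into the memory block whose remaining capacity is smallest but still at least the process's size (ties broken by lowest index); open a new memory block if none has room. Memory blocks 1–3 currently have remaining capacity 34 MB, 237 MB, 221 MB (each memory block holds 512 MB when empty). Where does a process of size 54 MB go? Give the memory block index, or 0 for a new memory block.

Memory blocks with room: memory block 2 (237 MB), memory block 3 (221 MB).
Tightest fit is memory block 3 with 221 MB free.

3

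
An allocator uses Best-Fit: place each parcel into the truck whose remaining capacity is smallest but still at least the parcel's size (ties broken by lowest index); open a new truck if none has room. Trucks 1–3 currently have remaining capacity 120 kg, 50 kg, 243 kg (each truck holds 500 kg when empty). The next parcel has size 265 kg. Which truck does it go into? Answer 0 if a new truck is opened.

No truck has ≥ 265 kg free, so a new truck is opened.

0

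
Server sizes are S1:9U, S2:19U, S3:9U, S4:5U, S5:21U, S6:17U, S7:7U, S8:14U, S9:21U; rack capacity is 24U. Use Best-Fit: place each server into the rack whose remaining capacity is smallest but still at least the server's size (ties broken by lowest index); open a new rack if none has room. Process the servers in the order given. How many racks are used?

rack 1: place S1 (9U), 15U left
rack 2: place S2 (19U), 5U left
rack 1: place S3 (9U), 6U left
rack 2: place S4 (5U), 0U left
rack 3: place S5 (21U), 3U left
rack 4: place S6 (17U), 7U left
rack 4: place S7 (7U), 0U left
rack 5: place S8 (14U), 10U left
rack 6: place S9 (21U), 3U left

6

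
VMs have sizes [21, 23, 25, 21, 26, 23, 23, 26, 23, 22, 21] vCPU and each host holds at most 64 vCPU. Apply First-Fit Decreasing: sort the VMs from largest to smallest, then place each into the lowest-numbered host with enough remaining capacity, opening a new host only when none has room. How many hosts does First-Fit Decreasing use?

5 hosts

Sorted descending: 26, 26, 25, 23, 23, 23, 23, 22, 21, 21, 21.
26 vCPU → host 1 (remaining 38 vCPU)
26 vCPU → host 1 (remaining 12 vCPU)
25 vCPU → host 2 (remaining 39 vCPU)
23 vCPU → host 2 (remaining 16 vCPU)
23 vCPU → host 3 (remaining 41 vCPU)
23 vCPU → host 3 (remaining 18 vCPU)
23 vCPU → host 4 (remaining 41 vCPU)
22 vCPU → host 4 (remaining 19 vCPU)
21 vCPU → host 5 (remaining 43 vCPU)
21 vCPU → host 5 (remaining 22 vCPU)
21 vCPU → host 5 (remaining 1 vCPU)
Final hosts: [26,26] [25,23] [23,23] [23,22] [21,21,21].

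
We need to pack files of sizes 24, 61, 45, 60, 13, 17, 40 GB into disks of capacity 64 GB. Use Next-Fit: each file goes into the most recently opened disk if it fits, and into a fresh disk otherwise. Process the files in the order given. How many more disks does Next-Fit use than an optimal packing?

1

Next-Fit: [24] [61] [45] [60] [13,17] [40] → 6 disks.
Total size 260 GB; any packing needs at least ⌈260/64⌉ = 5 disks.
An optimal packing achieves that bound: [61] [60] [45,17] [40,24] [13] → 5 disks.
Excess: 6 − 5 = 1.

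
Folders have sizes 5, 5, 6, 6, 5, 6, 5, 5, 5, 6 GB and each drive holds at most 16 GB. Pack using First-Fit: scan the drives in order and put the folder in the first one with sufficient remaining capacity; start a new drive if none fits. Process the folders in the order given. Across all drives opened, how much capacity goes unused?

10

Put 5 GB in drive 1; 11 GB remain.
Put 5 GB in drive 1; 6 GB remain.
Put 6 GB in drive 1; 0 GB remain.
Put 6 GB in drive 2; 10 GB remain.
Put 5 GB in drive 2; 5 GB remain.
Put 6 GB in drive 3; 10 GB remain.
Put 5 GB in drive 2; 0 GB remain.
Put 5 GB in drive 3; 5 GB remain.
Put 5 GB in drive 3; 0 GB remain.
Put 6 GB in drive 4; 10 GB remain.
4 drives × 16 GB = 64 GB; used 54 GB; unused 10 GB.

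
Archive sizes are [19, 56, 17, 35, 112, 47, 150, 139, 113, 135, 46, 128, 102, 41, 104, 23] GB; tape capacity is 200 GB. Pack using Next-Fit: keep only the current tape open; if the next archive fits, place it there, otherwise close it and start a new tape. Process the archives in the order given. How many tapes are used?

9

19 GB → tape 1 (remaining 181 GB)
56 GB → tape 1 (remaining 125 GB)
17 GB → tape 1 (remaining 108 GB)
35 GB → tape 1 (remaining 73 GB)
112 GB → tape 2 (remaining 88 GB)
47 GB → tape 2 (remaining 41 GB)
150 GB → tape 3 (remaining 50 GB)
139 GB → tape 4 (remaining 61 GB)
113 GB → tape 5 (remaining 87 GB)
135 GB → tape 6 (remaining 65 GB)
46 GB → tape 6 (remaining 19 GB)
128 GB → tape 7 (remaining 72 GB)
102 GB → tape 8 (remaining 98 GB)
41 GB → tape 8 (remaining 57 GB)
104 GB → tape 9 (remaining 96 GB)
23 GB → tape 9 (remaining 73 GB)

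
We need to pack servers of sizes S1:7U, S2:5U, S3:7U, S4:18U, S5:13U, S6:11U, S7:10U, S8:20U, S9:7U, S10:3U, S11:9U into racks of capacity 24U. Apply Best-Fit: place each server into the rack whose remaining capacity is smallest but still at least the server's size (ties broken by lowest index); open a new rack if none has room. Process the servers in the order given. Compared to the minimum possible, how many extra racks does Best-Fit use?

Best-Fit: [7,5,7] [18] [13,11] [10,7] [20,3] [9] → 6 racks.
Total size 110U; any packing needs at least ⌈110/24⌉ = 5 racks.
An optimal packing achieves that bound: [20,3] [18,5] [13,11] [10,9] [7,7,7] → 5 racks.
Excess: 6 − 5 = 1.

1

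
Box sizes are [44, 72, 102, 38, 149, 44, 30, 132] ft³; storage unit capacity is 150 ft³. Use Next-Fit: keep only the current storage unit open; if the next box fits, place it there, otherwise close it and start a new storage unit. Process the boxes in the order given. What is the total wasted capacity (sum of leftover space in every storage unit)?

139

44 ft³ → storage unit 1 (remaining 106 ft³)
72 ft³ → storage unit 1 (remaining 34 ft³)
102 ft³ → storage unit 2 (remaining 48 ft³)
38 ft³ → storage unit 2 (remaining 10 ft³)
149 ft³ → storage unit 3 (remaining 1 ft³)
44 ft³ → storage unit 4 (remaining 106 ft³)
30 ft³ → storage unit 4 (remaining 76 ft³)
132 ft³ → storage unit 5 (remaining 18 ft³)
5 storage units × 150 ft³ = 750 ft³; used 611 ft³; unused 139 ft³.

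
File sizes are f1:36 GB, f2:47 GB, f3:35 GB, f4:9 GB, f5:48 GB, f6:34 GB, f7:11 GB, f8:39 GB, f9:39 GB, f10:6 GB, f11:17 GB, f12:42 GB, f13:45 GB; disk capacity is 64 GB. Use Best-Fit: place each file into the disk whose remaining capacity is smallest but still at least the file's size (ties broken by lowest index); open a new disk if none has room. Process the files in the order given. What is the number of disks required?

Put f1 (36 GB) in disk 1; 28 GB remain.
Put f2 (47 GB) in disk 2; 17 GB remain.
Put f3 (35 GB) in disk 3; 29 GB remain.
Put f4 (9 GB) in disk 2; 8 GB remain.
Put f5 (48 GB) in disk 4; 16 GB remain.
Put f6 (34 GB) in disk 5; 30 GB remain.
Put f7 (11 GB) in disk 4; 5 GB remain.
Put f8 (39 GB) in disk 6; 25 GB remain.
Put f9 (39 GB) in disk 7; 25 GB remain.
Put f10 (6 GB) in disk 2; 2 GB remain.
Put f11 (17 GB) in disk 6; 8 GB remain.
Put f12 (42 GB) in disk 8; 22 GB remain.
Put f13 (45 GB) in disk 9; 19 GB remain.

9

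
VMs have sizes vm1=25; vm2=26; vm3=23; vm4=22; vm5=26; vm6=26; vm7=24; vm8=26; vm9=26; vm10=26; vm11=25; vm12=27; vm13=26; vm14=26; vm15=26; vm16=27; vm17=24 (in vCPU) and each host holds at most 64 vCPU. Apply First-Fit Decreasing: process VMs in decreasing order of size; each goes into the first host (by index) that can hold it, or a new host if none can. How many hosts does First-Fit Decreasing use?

9 hosts

Sorted descending: 27, 27, 26, 26, 26, 26, 26, 26, 26, 26, 26, 25, 25, 24, 24, 23, 22.
host 1: place 27 vCPU, 37 vCPU left
host 1: place 27 vCPU, 10 vCPU left
host 2: place 26 vCPU, 38 vCPU left
host 2: place 26 vCPU, 12 vCPU left
host 3: place 26 vCPU, 38 vCPU left
host 3: place 26 vCPU, 12 vCPU left
host 4: place 26 vCPU, 38 vCPU left
host 4: place 26 vCPU, 12 vCPU left
host 5: place 26 vCPU, 38 vCPU left
host 5: place 26 vCPU, 12 vCPU left
host 6: place 26 vCPU, 38 vCPU left
host 6: place 25 vCPU, 13 vCPU left
host 7: place 25 vCPU, 39 vCPU left
host 7: place 24 vCPU, 15 vCPU left
host 8: place 24 vCPU, 40 vCPU left
host 8: place 23 vCPU, 17 vCPU left
host 9: place 22 vCPU, 42 vCPU left
Final hosts: [27,27] [26,26] [26,26] [26,26] [26,26] [26,25] [25,24] [24,23] [22].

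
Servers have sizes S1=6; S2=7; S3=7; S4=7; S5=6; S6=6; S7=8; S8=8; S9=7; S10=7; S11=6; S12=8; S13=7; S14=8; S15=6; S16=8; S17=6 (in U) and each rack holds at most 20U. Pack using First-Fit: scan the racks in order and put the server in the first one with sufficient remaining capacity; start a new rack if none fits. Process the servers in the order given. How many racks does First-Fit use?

7 racks

rack 1: place S1 (6U), 14U left
rack 1: place S2 (7U), 7U left
rack 1: place S3 (7U), 0U left
rack 2: place S4 (7U), 13U left
rack 2: place S5 (6U), 7U left
rack 2: place S6 (6U), 1U left
rack 3: place S7 (8U), 12U left
rack 3: place S8 (8U), 4U left
rack 4: place S9 (7U), 13U left
rack 4: place S10 (7U), 6U left
rack 4: place S11 (6U), 0U left
rack 5: place S12 (8U), 12U left
rack 5: place S13 (7U), 5U left
rack 6: place S14 (8U), 12U left
rack 6: place S15 (6U), 6U left
rack 7: place S16 (8U), 12U left
rack 6: place S17 (6U), 0U left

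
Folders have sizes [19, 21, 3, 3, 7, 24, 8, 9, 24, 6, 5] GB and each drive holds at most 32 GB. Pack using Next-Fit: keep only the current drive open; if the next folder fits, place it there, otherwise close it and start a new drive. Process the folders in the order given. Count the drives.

19 GB → drive 1 (remaining 13 GB)
21 GB → drive 2 (remaining 11 GB)
3 GB → drive 2 (remaining 8 GB)
3 GB → drive 2 (remaining 5 GB)
7 GB → drive 3 (remaining 25 GB)
24 GB → drive 3 (remaining 1 GB)
8 GB → drive 4 (remaining 24 GB)
9 GB → drive 4 (remaining 15 GB)
24 GB → drive 5 (remaining 8 GB)
6 GB → drive 5 (remaining 2 GB)
5 GB → drive 6 (remaining 27 GB)
Final drives: [19] [21,3,3] [7,24] [8,9] [24,6] [5].

6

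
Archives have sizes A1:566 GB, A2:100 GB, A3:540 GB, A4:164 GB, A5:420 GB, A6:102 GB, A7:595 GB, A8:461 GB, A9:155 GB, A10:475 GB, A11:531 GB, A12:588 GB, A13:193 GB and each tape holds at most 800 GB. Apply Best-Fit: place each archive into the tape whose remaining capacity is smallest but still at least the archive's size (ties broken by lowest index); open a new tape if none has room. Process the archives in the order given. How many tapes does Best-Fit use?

Put A1 (566 GB) in tape 1; 234 GB remain.
Put A2 (100 GB) in tape 1; 134 GB remain.
Put A3 (540 GB) in tape 2; 260 GB remain.
Put A4 (164 GB) in tape 2; 96 GB remain.
Put A5 (420 GB) in tape 3; 380 GB remain.
Put A6 (102 GB) in tape 1; 32 GB remain.
Put A7 (595 GB) in tape 4; 205 GB remain.
Put A8 (461 GB) in tape 5; 339 GB remain.
Put A9 (155 GB) in tape 4; 50 GB remain.
Put A10 (475 GB) in tape 6; 325 GB remain.
Put A11 (531 GB) in tape 7; 269 GB remain.
Put A12 (588 GB) in tape 8; 212 GB remain.
Put A13 (193 GB) in tape 8; 19 GB remain.

8 tapes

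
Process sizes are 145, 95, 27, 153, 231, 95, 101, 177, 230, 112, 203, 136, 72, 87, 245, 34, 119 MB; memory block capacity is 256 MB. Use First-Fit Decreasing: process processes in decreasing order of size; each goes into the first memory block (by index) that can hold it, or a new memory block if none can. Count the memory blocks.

Sorted descending: 245, 231, 230, 203, 177, 153, 145, 136, 119, 112, 101, 95, 95, 87, 72, 34, 27.
memory block 1: place 245 MB, 11 MB left
memory block 2: place 231 MB, 25 MB left
memory block 3: place 230 MB, 26 MB left
memory block 4: place 203 MB, 53 MB left
memory block 5: place 177 MB, 79 MB left
memory block 6: place 153 MB, 103 MB left
memory block 7: place 145 MB, 111 MB left
memory block 8: place 136 MB, 120 MB left
memory block 8: place 119 MB, 1 MB left
memory block 9: place 112 MB, 144 MB left
memory block 6: place 101 MB, 2 MB left
memory block 7: place 95 MB, 16 MB left
memory block 9: place 95 MB, 49 MB left
memory block 10: place 87 MB, 169 MB left
memory block 5: place 72 MB, 7 MB left
memory block 4: place 34 MB, 19 MB left
memory block 9: place 27 MB, 22 MB left
Final memory blocks: [245] [231] [230] [203,34] [177,72] [153,101] [145,95] [136,119] [112,95,27] [87].

10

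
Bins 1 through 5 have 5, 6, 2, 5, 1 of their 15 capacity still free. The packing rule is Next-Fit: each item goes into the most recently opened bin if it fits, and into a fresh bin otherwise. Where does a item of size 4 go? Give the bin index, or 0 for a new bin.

Next-Fit only looks at bin 5, which has 1 free.
4 does not fit, so a new bin is opened.

0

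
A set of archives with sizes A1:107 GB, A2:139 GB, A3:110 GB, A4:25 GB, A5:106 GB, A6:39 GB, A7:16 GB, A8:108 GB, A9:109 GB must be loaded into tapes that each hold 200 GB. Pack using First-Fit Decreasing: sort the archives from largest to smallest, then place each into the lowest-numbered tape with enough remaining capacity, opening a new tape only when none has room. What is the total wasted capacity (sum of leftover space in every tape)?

441

Sorted descending: 139, 110, 109, 108, 107, 106, 39, 25, 16.
Put 139 GB in tape 1; 61 GB remain.
Put 110 GB in tape 2; 90 GB remain.
Put 109 GB in tape 3; 91 GB remain.
Put 108 GB in tape 4; 92 GB remain.
Put 107 GB in tape 5; 93 GB remain.
Put 106 GB in tape 6; 94 GB remain.
Put 39 GB in tape 1; 22 GB remain.
Put 25 GB in tape 2; 65 GB remain.
Put 16 GB in tape 1; 6 GB remain.
6 tapes × 200 GB = 1200 GB; used 759 GB; unused 441 GB.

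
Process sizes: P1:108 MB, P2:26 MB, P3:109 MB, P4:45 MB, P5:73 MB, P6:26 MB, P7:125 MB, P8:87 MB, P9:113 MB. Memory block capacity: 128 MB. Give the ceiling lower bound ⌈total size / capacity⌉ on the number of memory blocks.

Total size = 108 + 26 + 109 + 45 + 73 + 26 + 125 + 87 + 113 = 712 MB.
⌈712 / 128⌉ = 6.

6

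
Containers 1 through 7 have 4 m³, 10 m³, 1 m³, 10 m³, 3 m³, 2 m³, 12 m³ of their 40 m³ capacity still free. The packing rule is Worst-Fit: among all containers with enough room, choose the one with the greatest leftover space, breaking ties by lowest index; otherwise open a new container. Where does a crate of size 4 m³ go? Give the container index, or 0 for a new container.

Containers with room: container 1 (4 m³), container 2 (10 m³), container 4 (10 m³), container 7 (12 m³).
Most room is container 7 with 12 m³ free.

7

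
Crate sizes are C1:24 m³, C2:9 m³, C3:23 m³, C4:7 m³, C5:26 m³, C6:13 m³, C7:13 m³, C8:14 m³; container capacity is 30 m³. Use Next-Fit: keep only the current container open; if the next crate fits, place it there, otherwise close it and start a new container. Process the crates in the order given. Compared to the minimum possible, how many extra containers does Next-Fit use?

1

Next-Fit: [24] [9] [23,7] [26] [13,13] [14] → 6 containers.
Total size 129 m³; any packing needs at least ⌈129/30⌉ = 5 containers.
An optimal packing achieves that bound: [26] [24] [23,7] [14,13] [13,9] → 5 containers.
Excess: 6 − 5 = 1.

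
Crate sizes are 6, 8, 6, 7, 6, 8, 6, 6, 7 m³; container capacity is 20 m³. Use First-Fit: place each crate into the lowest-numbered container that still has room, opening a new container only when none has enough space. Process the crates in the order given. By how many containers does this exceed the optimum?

1

First-Fit: [6,8,6] [7,6,6] [8,6] [7] → 4 containers.
Total size 60 m³; any packing needs at least ⌈60/20⌉ = 3 containers.
An optimal packing achieves that bound: [8,6,6] [8,6,6] [7,7,6] → 3 containers.
Excess: 4 − 3 = 1.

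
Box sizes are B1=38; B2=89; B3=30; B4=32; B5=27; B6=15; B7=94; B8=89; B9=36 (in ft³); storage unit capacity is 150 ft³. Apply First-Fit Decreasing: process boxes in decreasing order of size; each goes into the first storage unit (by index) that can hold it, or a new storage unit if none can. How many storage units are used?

4

Sorted descending: 94, 89, 89, 38, 36, 32, 30, 27, 15.
storage unit 1: place 94 ft³, 56 ft³ left
storage unit 2: place 89 ft³, 61 ft³ left
storage unit 3: place 89 ft³, 61 ft³ left
storage unit 1: place 38 ft³, 18 ft³ left
storage unit 2: place 36 ft³, 25 ft³ left
storage unit 3: place 32 ft³, 29 ft³ left
storage unit 4: place 30 ft³, 120 ft³ left
storage unit 3: place 27 ft³, 2 ft³ left
storage unit 1: place 15 ft³, 3 ft³ left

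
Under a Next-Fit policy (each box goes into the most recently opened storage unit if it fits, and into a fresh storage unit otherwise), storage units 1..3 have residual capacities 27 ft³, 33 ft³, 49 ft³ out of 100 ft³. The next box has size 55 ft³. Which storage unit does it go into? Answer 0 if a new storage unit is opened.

0

Next-Fit only looks at storage unit 3, which has 49 ft³ free.
55 ft³ does not fit, so a new storage unit is opened.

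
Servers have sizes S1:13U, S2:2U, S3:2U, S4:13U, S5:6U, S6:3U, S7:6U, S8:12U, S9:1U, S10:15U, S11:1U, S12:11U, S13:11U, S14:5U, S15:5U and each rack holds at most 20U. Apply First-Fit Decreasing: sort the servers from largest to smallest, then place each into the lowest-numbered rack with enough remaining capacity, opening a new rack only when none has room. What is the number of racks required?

Sorted descending: 15, 13, 13, 12, 11, 11, 6, 6, 5, 5, 3, 2, 2, 1, 1.
15U → rack 1 (remaining 5U)
13U → rack 2 (remaining 7U)
13U → rack 3 (remaining 7U)
12U → rack 4 (remaining 8U)
11U → rack 5 (remaining 9U)
11U → rack 6 (remaining 9U)
6U → rack 2 (remaining 1U)
6U → rack 3 (remaining 1U)
5U → rack 1 (remaining 0U)
5U → rack 4 (remaining 3U)
3U → rack 4 (remaining 0U)
2U → rack 5 (remaining 7U)
2U → rack 5 (remaining 5U)
1U → rack 2 (remaining 0U)
1U → rack 3 (remaining 0U)

6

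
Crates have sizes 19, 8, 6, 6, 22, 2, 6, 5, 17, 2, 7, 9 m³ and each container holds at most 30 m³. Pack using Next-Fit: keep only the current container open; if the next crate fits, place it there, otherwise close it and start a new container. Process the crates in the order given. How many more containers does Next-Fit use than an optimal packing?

1

Next-Fit: [19,8] [6,6] [22,2,6] [5,17,2] [7,9] → 5 containers.
Total size 109 m³; any packing needs at least ⌈109/30⌉ = 4 containers.
An optimal packing achieves that bound: [22,8] [19,9,2] [17,7,6] [6,6,5,2] → 4 containers.
Excess: 5 − 4 = 1.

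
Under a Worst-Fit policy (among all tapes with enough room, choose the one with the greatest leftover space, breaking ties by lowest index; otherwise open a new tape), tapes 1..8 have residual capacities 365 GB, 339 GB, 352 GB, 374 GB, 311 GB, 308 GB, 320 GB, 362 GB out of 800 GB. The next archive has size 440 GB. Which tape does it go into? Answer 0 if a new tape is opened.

0

No tape has ≥ 440 GB free, so a new tape is opened.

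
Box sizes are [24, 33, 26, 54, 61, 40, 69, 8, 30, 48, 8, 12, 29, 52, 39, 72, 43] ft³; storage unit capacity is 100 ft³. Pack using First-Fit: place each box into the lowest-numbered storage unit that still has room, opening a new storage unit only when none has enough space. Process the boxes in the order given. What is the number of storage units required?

8

24 ft³ → storage unit 1 (remaining 76 ft³)
33 ft³ → storage unit 1 (remaining 43 ft³)
26 ft³ → storage unit 1 (remaining 17 ft³)
54 ft³ → storage unit 2 (remaining 46 ft³)
61 ft³ → storage unit 3 (remaining 39 ft³)
40 ft³ → storage unit 2 (remaining 6 ft³)
69 ft³ → storage unit 4 (remaining 31 ft³)
8 ft³ → storage unit 1 (remaining 9 ft³)
30 ft³ → storage unit 3 (remaining 9 ft³)
48 ft³ → storage unit 5 (remaining 52 ft³)
8 ft³ → storage unit 1 (remaining 1 ft³)
12 ft³ → storage unit 4 (remaining 19 ft³)
29 ft³ → storage unit 5 (remaining 23 ft³)
52 ft³ → storage unit 6 (remaining 48 ft³)
39 ft³ → storage unit 6 (remaining 9 ft³)
72 ft³ → storage unit 7 (remaining 28 ft³)
43 ft³ → storage unit 8 (remaining 57 ft³)
Final storage units: [24,33,26,8,8] [54,40] [61,30] [69,12] [48,29] [52,39] [72] [43].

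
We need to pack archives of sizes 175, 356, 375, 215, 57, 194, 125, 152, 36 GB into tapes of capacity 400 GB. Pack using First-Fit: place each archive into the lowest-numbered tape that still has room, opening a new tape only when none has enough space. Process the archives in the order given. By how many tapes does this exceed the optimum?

0

First-Fit: [175,215] [356,36] [375] [57,194,125] [152] → 5 tapes.
Total size 1685 GB; any packing needs at least ⌈1685/400⌉ = 5 tapes.
So 5 is already optimal.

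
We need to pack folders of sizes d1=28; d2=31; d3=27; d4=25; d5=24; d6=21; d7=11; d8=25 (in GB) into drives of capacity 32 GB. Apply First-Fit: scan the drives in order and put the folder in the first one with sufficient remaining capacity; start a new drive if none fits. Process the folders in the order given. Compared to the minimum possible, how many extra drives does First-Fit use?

0

First-Fit: [28] [31] [27] [25] [24] [21,11] [25] → 7 drives.
7 folders exceed 16 GB (half the capacity), and no two of those can share a drive, so at least 7 drives are needed.
So 7 is already optimal.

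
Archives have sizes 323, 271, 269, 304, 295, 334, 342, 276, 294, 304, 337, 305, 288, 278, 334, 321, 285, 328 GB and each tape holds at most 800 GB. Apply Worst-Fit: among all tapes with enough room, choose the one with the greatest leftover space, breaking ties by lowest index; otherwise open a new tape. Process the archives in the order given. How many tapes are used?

9

tape 1: place 323 GB, 477 GB left
tape 1: place 271 GB, 206 GB left
tape 2: place 269 GB, 531 GB left
tape 2: place 304 GB, 227 GB left
tape 3: place 295 GB, 505 GB left
tape 3: place 334 GB, 171 GB left
tape 4: place 342 GB, 458 GB left
tape 4: place 276 GB, 182 GB left
tape 5: place 294 GB, 506 GB left
tape 5: place 304 GB, 202 GB left
tape 6: place 337 GB, 463 GB left
tape 6: place 305 GB, 158 GB left
tape 7: place 288 GB, 512 GB left
tape 7: place 278 GB, 234 GB left
tape 8: place 334 GB, 466 GB left
tape 8: place 321 GB, 145 GB left
tape 9: place 285 GB, 515 GB left
tape 9: place 328 GB, 187 GB left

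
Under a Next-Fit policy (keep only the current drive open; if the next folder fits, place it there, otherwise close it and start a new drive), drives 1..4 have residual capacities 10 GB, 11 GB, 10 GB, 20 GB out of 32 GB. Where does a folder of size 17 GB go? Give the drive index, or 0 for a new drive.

4

Next-Fit only looks at drive 4, which has 20 GB free.
17 GB fits there.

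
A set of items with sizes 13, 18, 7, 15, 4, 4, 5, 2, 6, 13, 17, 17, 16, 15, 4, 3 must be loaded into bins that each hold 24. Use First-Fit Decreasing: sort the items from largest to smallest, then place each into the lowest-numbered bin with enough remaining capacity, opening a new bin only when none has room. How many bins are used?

Sorted descending: 18, 17, 17, 16, 15, 15, 13, 13, 7, 6, 5, 4, 4, 4, 3, 2.
bin 1: place 18, 6 left
bin 2: place 17, 7 left
bin 3: place 17, 7 left
bin 4: place 16, 8 left
bin 5: place 15, 9 left
bin 6: place 15, 9 left
bin 7: place 13, 11 left
bin 8: place 13, 11 left
bin 2: place 7, 0 left
bin 1: place 6, 0 left
bin 3: place 5, 2 left
bin 4: place 4, 4 left
bin 4: place 4, 0 left
bin 5: place 4, 5 left
bin 5: place 3, 2 left
bin 3: place 2, 0 left
Final bins: [18,6] [17,7] [17,5,2] [16,4,4] [15,4,3] [15] [13] [13].

8 bins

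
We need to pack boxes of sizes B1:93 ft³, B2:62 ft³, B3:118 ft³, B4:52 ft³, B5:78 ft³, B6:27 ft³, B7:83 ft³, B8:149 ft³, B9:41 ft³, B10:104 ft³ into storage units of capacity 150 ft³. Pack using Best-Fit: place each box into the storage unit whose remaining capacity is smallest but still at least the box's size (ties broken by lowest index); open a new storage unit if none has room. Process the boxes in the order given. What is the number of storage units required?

6 storage units

B1 (93 ft³) → storage unit 1 (remaining 57 ft³)
B2 (62 ft³) → storage unit 2 (remaining 88 ft³)
B3 (118 ft³) → storage unit 3 (remaining 32 ft³)
B4 (52 ft³) → storage unit 1 (remaining 5 ft³)
B5 (78 ft³) → storage unit 2 (remaining 10 ft³)
B6 (27 ft³) → storage unit 3 (remaining 5 ft³)
B7 (83 ft³) → storage unit 4 (remaining 67 ft³)
B8 (149 ft³) → storage unit 5 (remaining 1 ft³)
B9 (41 ft³) → storage unit 4 (remaining 26 ft³)
B10 (104 ft³) → storage unit 6 (remaining 46 ft³)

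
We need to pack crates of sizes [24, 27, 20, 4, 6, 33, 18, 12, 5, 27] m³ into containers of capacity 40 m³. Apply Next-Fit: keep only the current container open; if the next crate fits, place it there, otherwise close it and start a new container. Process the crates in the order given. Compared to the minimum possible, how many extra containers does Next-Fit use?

1

Next-Fit: [24] [27] [20,4,6] [33] [18,12,5] [27] → 6 containers.
Total size 176 m³; any packing needs at least ⌈176/40⌉ = 5 containers.
An optimal packing achieves that bound: [33,6] [27,12] [27,5,4] [24] [20,18] → 5 containers.
Excess: 6 − 5 = 1.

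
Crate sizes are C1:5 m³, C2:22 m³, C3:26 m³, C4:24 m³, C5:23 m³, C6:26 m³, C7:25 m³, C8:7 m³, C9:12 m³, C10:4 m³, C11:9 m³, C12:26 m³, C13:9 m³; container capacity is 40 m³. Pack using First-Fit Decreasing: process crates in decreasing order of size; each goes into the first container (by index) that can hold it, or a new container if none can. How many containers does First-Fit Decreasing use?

Sorted descending: 26, 26, 26, 25, 24, 23, 22, 12, 9, 9, 7, 5, 4.
Put 26 m³ in container 1; 14 m³ remain.
Put 26 m³ in container 2; 14 m³ remain.
Put 26 m³ in container 3; 14 m³ remain.
Put 25 m³ in container 4; 15 m³ remain.
Put 24 m³ in container 5; 16 m³ remain.
Put 23 m³ in container 6; 17 m³ remain.
Put 22 m³ in container 7; 18 m³ remain.
Put 12 m³ in container 1; 2 m³ remain.
Put 9 m³ in container 2; 5 m³ remain.
Put 9 m³ in container 3; 5 m³ remain.
Put 7 m³ in container 4; 8 m³ remain.
Put 5 m³ in container 2; 0 m³ remain.
Put 4 m³ in container 3; 1 m³ remain.
Final containers: [26,12] [26,9,5] [26,9,4] [25,7] [24] [23] [22].

7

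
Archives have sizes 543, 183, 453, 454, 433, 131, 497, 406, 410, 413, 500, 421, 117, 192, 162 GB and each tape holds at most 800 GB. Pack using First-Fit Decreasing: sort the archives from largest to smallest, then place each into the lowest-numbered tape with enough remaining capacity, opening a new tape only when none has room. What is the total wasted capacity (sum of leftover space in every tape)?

2685

Sorted descending: 543, 500, 497, 454, 453, 433, 421, 413, 410, 406, 192, 183, 162, 131, 117.
543 GB → tape 1 (remaining 257 GB)
500 GB → tape 2 (remaining 300 GB)
497 GB → tape 3 (remaining 303 GB)
454 GB → tape 4 (remaining 346 GB)
453 GB → tape 5 (remaining 347 GB)
433 GB → tape 6 (remaining 367 GB)
421 GB → tape 7 (remaining 379 GB)
413 GB → tape 8 (remaining 387 GB)
410 GB → tape 9 (remaining 390 GB)
406 GB → tape 10 (remaining 394 GB)
192 GB → tape 1 (remaining 65 GB)
183 GB → tape 2 (remaining 117 GB)
162 GB → tape 3 (remaining 141 GB)
131 GB → tape 3 (remaining 10 GB)
117 GB → tape 2 (remaining 0 GB)
10 tapes × 800 GB = 8000 GB; used 5315 GB; unused 2685 GB.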